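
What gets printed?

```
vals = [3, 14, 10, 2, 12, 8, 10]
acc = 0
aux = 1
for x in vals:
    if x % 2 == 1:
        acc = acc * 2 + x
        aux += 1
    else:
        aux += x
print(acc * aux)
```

174

x=3: odd, acc = 0*2+3 = 3; aux=2
x=14: not odd; aux=16
x=10: not odd; aux=26
x=2: not odd; aux=28
x=12: not odd; aux=40
x=8: not odd; aux=48
x=10: not odd; aux=58
acc*aux = 3*58 = 174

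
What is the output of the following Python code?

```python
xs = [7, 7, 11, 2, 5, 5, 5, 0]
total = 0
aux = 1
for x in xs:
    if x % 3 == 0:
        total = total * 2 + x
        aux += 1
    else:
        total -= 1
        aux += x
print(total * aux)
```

-616

x=7: not %3==0, total = 0-1 = -1; aux=8
x=7: not %3==0, total = (-1)-1 = -2; aux=15
x=11: not %3==0, total = (-2)-1 = -3; aux=26
x=2: not %3==0, total = (-3)-1 = -4; aux=28
x=5: not %3==0, total = (-4)-1 = -5; aux=33
x=5: not %3==0, total = (-5)-1 = -6; aux=38
x=5: not %3==0, total = (-6)-1 = -7; aux=43
x=0: %3==0, total = (-7)*2+0 = -14; aux=44
total*aux = (-14)*44 = -616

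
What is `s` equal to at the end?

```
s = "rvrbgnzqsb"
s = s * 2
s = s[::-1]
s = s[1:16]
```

'sqzngbrvrbsqzng'

repeat ×2 → 'rvrbgnzqsbrvrbgnzqsb'
reverse → 'bsqzngbrvrbsqzngbrvr'
slice [1:16] → 'sqzngbrvrbsqzng'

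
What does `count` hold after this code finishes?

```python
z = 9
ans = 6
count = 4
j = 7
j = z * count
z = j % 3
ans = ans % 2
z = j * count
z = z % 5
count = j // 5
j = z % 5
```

7

j = 9*4 = 36
z = 36%3 = 0
ans = 6%2 = 0
z = 36*4 = 144
z = 144%5 = 4
count = 36//5 = 7
j = 4%5 = 4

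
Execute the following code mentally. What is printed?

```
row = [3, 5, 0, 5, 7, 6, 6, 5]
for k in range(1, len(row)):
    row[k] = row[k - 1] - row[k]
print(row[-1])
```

k=1: row[1] = 3-5 = -2 → [3, -2, 0, 5, 7, 6, 6, 5]
k=2: row[2] = (-2)-0 = -2 → [3, -2, -2, 5, 7, 6, 6, 5]
k=3: row[3] = (-2)-5 = -7 → [3, -2, -2, -7, 7, 6, 6, 5]
k=4: row[4] = (-7)-7 = -14 → [3, -2, -2, -7, -14, 6, 6, 5]
k=5: row[5] = (-14)-6 = -20 → [3, -2, -2, -7, -14, -20, 6, 5]
k=6: row[6] = (-20)-6 = -26 → [3, -2, -2, -7, -14, -20, -26, 5]
k=7: row[7] = (-26)-5 = -31 → [3, -2, -2, -7, -14, -20, -26, -31]

-31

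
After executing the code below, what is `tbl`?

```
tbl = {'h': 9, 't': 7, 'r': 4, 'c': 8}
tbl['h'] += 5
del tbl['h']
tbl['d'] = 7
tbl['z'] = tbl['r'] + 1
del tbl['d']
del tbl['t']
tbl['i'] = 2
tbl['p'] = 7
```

tbl['h'] = 9+5 = 14 → {'h': 14, 't': 7, 'r': 4, 'c': 8}
del 'h' → {'t': 7, 'r': 4, 'c': 8}
tbl['d'] = 7 → {'t': 7, 'r': 4, 'c': 8, 'd': 7}
tbl['z'] = tbl['r']+1 = 5 → {'t': 7, 'r': 4, 'c': 8, 'd': 7, 'z': 5}
del 'd' → {'t': 7, 'r': 4, 'c': 8, 'z': 5}
del 't' → {'r': 4, 'c': 8, 'z': 5}
tbl['i'] = 2 → {'r': 4, 'c': 8, 'z': 5, 'i': 2}
tbl['p'] = 7 → {'r': 4, 'c': 8, 'z': 5, 'i': 2, 'p': 7}

{'r': 4, 'c': 8, 'z': 5, 'i': 2, 'p': 7}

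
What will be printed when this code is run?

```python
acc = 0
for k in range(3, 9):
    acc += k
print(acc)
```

33

k=3: acc = 0+3 = 3
k=4: acc = 3+4 = 7
k=5: acc = 7+5 = 12
k=6: acc = 12+6 = 18
k=7: acc = 18+7 = 25
k=8: acc = 25+8 = 33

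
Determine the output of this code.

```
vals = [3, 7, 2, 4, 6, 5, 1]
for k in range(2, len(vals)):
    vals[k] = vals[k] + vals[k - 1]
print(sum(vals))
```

100

k=2: vals[2] = 2+7 = 9 → [3, 7, 9, 4, 6, 5, 1]
k=3: vals[3] = 4+9 = 13 → [3, 7, 9, 13, 6, 5, 1]
k=4: vals[4] = 6+13 = 19 → [3, 7, 9, 13, 19, 5, 1]
k=5: vals[5] = 5+19 = 24 → [3, 7, 9, 13, 19, 24, 1]
k=6: vals[6] = 1+24 = 25 → [3, 7, 9, 13, 19, 24, 25]
sum = 100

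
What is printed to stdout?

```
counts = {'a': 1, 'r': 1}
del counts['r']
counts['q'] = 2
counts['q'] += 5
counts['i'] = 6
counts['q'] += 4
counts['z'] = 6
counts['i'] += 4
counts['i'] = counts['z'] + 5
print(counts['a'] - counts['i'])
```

del 'r' → {'a': 1}
counts['q'] = 2 → {'a': 1, 'q': 2}
counts['q'] = 2+5 = 7 → {'a': 1, 'q': 7}
counts['i'] = 6 → {'a': 1, 'q': 7, 'i': 6}
counts['q'] = 7+4 = 11 → {'a': 1, 'q': 11, 'i': 6}
counts['z'] = 6 → {'a': 1, 'q': 11, 'i': 6, 'z': 6}
counts['i'] = 6+4 = 10 → {'a': 1, 'q': 11, 'i': 10, 'z': 6}
counts['i'] = counts['z']+5 = 11 → {'a': 1, 'q': 11, 'i': 11, 'z': 6}
counts['a']-counts['i'] = 1-11 = -10

-10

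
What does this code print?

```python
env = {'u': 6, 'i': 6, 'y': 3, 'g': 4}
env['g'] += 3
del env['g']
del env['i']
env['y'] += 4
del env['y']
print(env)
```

env['g'] = 4+3 = 7 → {'u': 6, 'i': 6, 'y': 3, 'g': 7}
del 'g' → {'u': 6, 'i': 6, 'y': 3}
del 'i' → {'u': 6, 'y': 3}
env['y'] = 3+4 = 7 → {'u': 6, 'y': 7}
del 'y' → {'u': 6}

{'u': 6}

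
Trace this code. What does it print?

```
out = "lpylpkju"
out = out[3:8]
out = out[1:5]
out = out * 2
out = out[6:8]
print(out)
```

ju

slice [3:8] → 'lpkju'
slice [1:5] → 'pkju'
repeat ×2 → 'pkjupkju'
slice [6:8] → 'ju'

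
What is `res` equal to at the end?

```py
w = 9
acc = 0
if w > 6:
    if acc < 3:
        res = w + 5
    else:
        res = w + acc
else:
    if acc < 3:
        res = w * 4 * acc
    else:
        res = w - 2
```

w=9, acc=0
w > 6 is True; acc < 3 is True
→ res = w + 5 = 14

14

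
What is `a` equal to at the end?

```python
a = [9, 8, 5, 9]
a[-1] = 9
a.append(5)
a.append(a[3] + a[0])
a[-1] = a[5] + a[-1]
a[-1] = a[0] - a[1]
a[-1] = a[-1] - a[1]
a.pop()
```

[9, 8, 5, 9, 5]

a[-1] = 9 → [9, 8, 5, 9]
append 5 → [9, 8, 5, 9, 5]
append a[3]+a[0] = 9+9 = 18 → [9, 8, 5, 9, 5, 18]
a[-1] = a[5]+a[-1] = 18+18 = 36 → [9, 8, 5, 9, 5, 36]
a[-1] = a[0]-a[1] = 9-8 = 1 → [9, 8, 5, 9, 5, 1]
a[-1] = a[-1]-a[1] = 1-8 = -7 → [9, 8, 5, 9, 5, -7]
pop() removes -7 → [9, 8, 5, 9, 5]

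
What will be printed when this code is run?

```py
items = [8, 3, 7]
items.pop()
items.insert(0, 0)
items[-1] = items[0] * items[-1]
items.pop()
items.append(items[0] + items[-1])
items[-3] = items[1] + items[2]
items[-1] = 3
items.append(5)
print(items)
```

[16, 8, 3, 5]

pop() removes 7 → [8, 3]
insert 0 at 0 → [0, 8, 3]
items[-1] = items[0]*items[-1] = 0*3 = 0 → [0, 8, 0]
pop() removes 0 → [0, 8]
append items[0]+items[-1] = 0+8 = 8 → [0, 8, 8]
items[-3] = items[1]+items[2] = 8+8 = 16 → [16, 8, 8]
items[-1] = 3 → [16, 8, 3]
append 5 → [16, 8, 3, 5]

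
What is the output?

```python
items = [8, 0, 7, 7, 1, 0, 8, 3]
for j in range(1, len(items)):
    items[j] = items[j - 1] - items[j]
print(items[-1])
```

j=1: items[1] = 8-0 = 8 → [8, 8, 7, 7, 1, 0, 8, 3]
j=2: items[2] = 8-7 = 1 → [8, 8, 1, 7, 1, 0, 8, 3]
j=3: items[3] = 1-7 = -6 → [8, 8, 1, -6, 1, 0, 8, 3]
j=4: items[4] = (-6)-1 = -7 → [8, 8, 1, -6, -7, 0, 8, 3]
j=5: items[5] = (-7)-0 = -7 → [8, 8, 1, -6, -7, -7, 8, 3]
j=6: items[6] = (-7)-8 = -15 → [8, 8, 1, -6, -7, -7, -15, 3]
j=7: items[7] = (-15)-3 = -18 → [8, 8, 1, -6, -7, -7, -15, -18]

-18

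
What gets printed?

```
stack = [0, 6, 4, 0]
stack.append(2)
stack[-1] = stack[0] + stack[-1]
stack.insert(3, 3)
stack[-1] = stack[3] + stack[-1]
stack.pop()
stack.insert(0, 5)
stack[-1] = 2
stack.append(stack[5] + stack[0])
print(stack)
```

append 2 → [0, 6, 4, 0, 2]
stack[-1] = stack[0]+stack[-1] = 0+2 = 2 → [0, 6, 4, 0, 2]
insert 3 at 3 → [0, 6, 4, 3, 0, 2]
stack[-1] = stack[3]+stack[-1] = 3+2 = 5 → [0, 6, 4, 3, 0, 5]
pop() removes 5 → [0, 6, 4, 3, 0]
insert 5 at 0 → [5, 0, 6, 4, 3, 0]
stack[-1] = 2 → [5, 0, 6, 4, 3, 2]
append stack[5]+stack[0] = 2+5 = 7 → [5, 0, 6, 4, 3, 2, 7]

[5, 0, 6, 4, 3, 2, 7]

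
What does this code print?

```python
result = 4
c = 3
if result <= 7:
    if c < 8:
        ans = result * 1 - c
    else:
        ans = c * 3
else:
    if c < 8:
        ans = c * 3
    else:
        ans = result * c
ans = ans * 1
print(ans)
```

result=4, c=3
result <= 7 is True; c < 8 is True
→ ans = result * 1 - c = 1
ans = 1*1 = 1

1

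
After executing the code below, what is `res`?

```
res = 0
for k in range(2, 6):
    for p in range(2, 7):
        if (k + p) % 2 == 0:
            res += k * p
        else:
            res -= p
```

k=2,p=2: even sum, res = 0+4 = 4
k=2,p=3: odd sum, res = 4-3 = 1
k=2,p=4: even sum, res = 1+8 = 9
k=2,p=5: odd sum, res = 9-5 = 4
k=2,p=6: even sum, res = 4+12 = 16
k=3,p=2: odd sum, res = 16-2 = 14
k=3,p=3: even sum, res = 14+9 = 23
k=3,p=4: odd sum, res = 23-4 = 19
k=3,p=5: even sum, res = 19+15 = 34
k=3,p=6: odd sum, res = 34-6 = 28
k=4,p=2: even sum, res = 28+8 = 36
k=4,p=3: odd sum, res = 36-3 = 33
k=4,p=4: even sum, res = 33+16 = 49
k=4,p=5: odd sum, res = 49-5 = 44
k=4,p=6: even sum, res = 44+24 = 68
k=5,p=2: odd sum, res = 68-2 = 66
k=5,p=3: even sum, res = 66+15 = 81
k=5,p=4: odd sum, res = 81-4 = 77
k=5,p=5: even sum, res = 77+25 = 102
k=5,p=6: odd sum, res = 102-6 = 96

96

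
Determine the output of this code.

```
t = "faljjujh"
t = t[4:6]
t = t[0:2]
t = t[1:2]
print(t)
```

slice [4:6] → 'ju'
slice [0:2] → 'ju'
slice [1:2] → 'u'

u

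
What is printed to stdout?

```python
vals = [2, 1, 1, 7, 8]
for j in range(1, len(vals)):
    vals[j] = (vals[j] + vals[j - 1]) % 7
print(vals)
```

[2, 3, 4, 4, 5]

j=1: vals[1] = (1+2)%7 = 3 → [2, 3, 1, 7, 8]
j=2: vals[2] = (1+3)%7 = 4 → [2, 3, 4, 7, 8]
j=3: vals[3] = (7+4)%7 = 4 → [2, 3, 4, 4, 8]
j=4: vals[4] = (8+4)%7 = 5 → [2, 3, 4, 4, 5]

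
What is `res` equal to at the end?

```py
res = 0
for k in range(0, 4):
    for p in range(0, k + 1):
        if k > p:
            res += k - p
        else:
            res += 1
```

k=0,p=0: not 0>0, res = 0+1 = 1
k=1,p=0: 1>0, res = 1+1 = 2
k=1,p=1: not 1>1, res = 2+1 = 3
k=2,p=0: 2>0, res = 3+2 = 5
k=2,p=1: 2>1, res = 5+1 = 6
k=2,p=2: not 2>2, res = 6+1 = 7
k=3,p=0: 3>0, res = 7+3 = 10
k=3,p=1: 3>1, res = 10+2 = 12
k=3,p=2: 3>2, res = 12+1 = 13
k=3,p=3: not 3>3, res = 13+1 = 14

14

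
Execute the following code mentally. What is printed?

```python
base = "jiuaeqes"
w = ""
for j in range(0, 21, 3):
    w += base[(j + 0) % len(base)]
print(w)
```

jaeiesu

j=0: add base[0]='j' → 'j'
j=3: add base[3]='a' → 'ja'
j=6: add base[6]='e' → 'jae'
j=9: add base[1]='i' → 'jaei'
j=12: add base[4]='e' → 'jaeie'
j=15: add base[7]='s' → 'jaeies'
j=18: add base[2]='u' → 'jaeiesu'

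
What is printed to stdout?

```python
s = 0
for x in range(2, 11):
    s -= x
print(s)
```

-54

x=2: s = 0-2 = -2
x=3: s = (-2)-3 = -5
x=4: s = (-5)-4 = -9
x=5: s = (-9)-5 = -14
x=6: s = (-14)-6 = -20
x=7: s = (-20)-7 = -27
x=8: s = (-27)-8 = -35
x=9: s = (-35)-9 = -44
x=10: s = (-44)-10 = -54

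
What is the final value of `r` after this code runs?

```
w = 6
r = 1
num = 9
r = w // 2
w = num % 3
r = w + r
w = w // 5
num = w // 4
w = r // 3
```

r = 6//2 = 3
w = 9%3 = 0
r = 0+3 = 3
w = 0//5 = 0
num = 0//4 = 0
w = 3//3 = 1

3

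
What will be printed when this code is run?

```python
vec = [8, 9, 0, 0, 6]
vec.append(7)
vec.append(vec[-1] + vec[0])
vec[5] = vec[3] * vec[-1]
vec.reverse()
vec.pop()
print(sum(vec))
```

30

append 7 → [8, 9, 0, 0, 6, 7]
append vec[-1]+vec[0] = 7+8 = 15 → [8, 9, 0, 0, 6, 7, 15]
vec[5] = vec[3]*vec[-1] = 0*15 = 0 → [8, 9, 0, 0, 6, 0, 15]
reverse → [15, 0, 6, 0, 0, 9, 8]
pop() removes 8 → [15, 0, 6, 0, 0, 9]
sum = 30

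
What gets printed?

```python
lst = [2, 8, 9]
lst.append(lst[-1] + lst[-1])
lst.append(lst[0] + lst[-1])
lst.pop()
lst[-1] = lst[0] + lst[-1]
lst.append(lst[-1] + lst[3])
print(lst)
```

[2, 8, 9, 20, 40]

append lst[-1]+lst[-1] = 9+9 = 18 → [2, 8, 9, 18]
append lst[0]+lst[-1] = 2+18 = 20 → [2, 8, 9, 18, 20]
pop() removes 20 → [2, 8, 9, 18]
lst[-1] = lst[0]+lst[-1] = 2+18 = 20 → [2, 8, 9, 20]
append lst[-1]+lst[3] = 20+20 = 40 → [2, 8, 9, 20, 40]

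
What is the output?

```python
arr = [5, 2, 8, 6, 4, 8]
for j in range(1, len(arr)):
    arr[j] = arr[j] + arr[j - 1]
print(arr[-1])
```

j=1: arr[1] = 2+5 = 7 → [5, 7, 8, 6, 4, 8]
j=2: arr[2] = 8+7 = 15 → [5, 7, 15, 6, 4, 8]
j=3: arr[3] = 6+15 = 21 → [5, 7, 15, 21, 4, 8]
j=4: arr[4] = 4+21 = 25 → [5, 7, 15, 21, 25, 8]
j=5: arr[5] = 8+25 = 33 → [5, 7, 15, 21, 25, 33]

33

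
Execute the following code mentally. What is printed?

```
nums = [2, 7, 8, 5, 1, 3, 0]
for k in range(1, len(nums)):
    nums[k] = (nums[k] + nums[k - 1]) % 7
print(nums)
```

[2, 2, 3, 1, 2, 5, 5]

k=1: nums[1] = (7+2)%7 = 2 → [2, 2, 8, 5, 1, 3, 0]
k=2: nums[2] = (8+2)%7 = 3 → [2, 2, 3, 5, 1, 3, 0]
k=3: nums[3] = (5+3)%7 = 1 → [2, 2, 3, 1, 1, 3, 0]
k=4: nums[4] = (1+1)%7 = 2 → [2, 2, 3, 1, 2, 3, 0]
k=5: nums[5] = (3+2)%7 = 5 → [2, 2, 3, 1, 2, 5, 0]
k=6: nums[6] = (0+5)%7 = 5 → [2, 2, 3, 1, 2, 5, 5]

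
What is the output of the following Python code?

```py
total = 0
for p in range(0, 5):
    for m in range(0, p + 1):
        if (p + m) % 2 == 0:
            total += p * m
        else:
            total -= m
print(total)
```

p=0,m=0: even sum, total = 0+0 = 0
p=1,m=0: odd sum, total = 0-0 = 0
p=1,m=1: even sum, total = 0+1 = 1
p=2,m=0: even sum, total = 1+0 = 1
p=2,m=1: odd sum, total = 1-1 = 0
p=2,m=2: even sum, total = 0+4 = 4
p=3,m=0: odd sum, total = 4-0 = 4
p=3,m=1: even sum, total = 4+3 = 7
p=3,m=2: odd sum, total = 7-2 = 5
p=3,m=3: even sum, total = 5+9 = 14
p=4,m=0: even sum, total = 14+0 = 14
p=4,m=1: odd sum, total = 14-1 = 13
p=4,m=2: even sum, total = 13+8 = 21
p=4,m=3: odd sum, total = 21-3 = 18
p=4,m=4: even sum, total = 18+16 = 34

34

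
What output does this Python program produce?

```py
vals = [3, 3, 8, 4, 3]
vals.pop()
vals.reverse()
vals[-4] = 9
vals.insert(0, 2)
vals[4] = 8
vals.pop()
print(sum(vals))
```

22

pop() removes 3 → [3, 3, 8, 4]
reverse → [4, 8, 3, 3]
vals[-4] = 9 → [9, 8, 3, 3]
insert 2 at 0 → [2, 9, 8, 3, 3]
vals[4] = 8 → [2, 9, 8, 3, 8]
pop() removes 8 → [2, 9, 8, 3]
sum = 22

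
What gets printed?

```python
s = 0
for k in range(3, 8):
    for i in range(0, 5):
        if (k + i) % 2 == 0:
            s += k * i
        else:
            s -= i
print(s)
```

94

k=3,i=0: odd sum, s = 0-0 = 0
k=3,i=1: even sum, s = 0+3 = 3
k=3,i=2: odd sum, s = 3-2 = 1
k=3,i=3: even sum, s = 1+9 = 10
k=3,i=4: odd sum, s = 10-4 = 6
k=4,i=0: even sum, s = 6+0 = 6
k=4,i=1: odd sum, s = 6-1 = 5
k=4,i=2: even sum, s = 5+8 = 13
k=4,i=3: odd sum, s = 13-3 = 10
k=4,i=4: even sum, s = 10+16 = 26
k=5,i=0: odd sum, s = 26-0 = 26
k=5,i=1: even sum, s = 26+5 = 31
k=5,i=2: odd sum, s = 31-2 = 29
k=5,i=3: even sum, s = 29+15 = 44
k=5,i=4: odd sum, s = 44-4 = 40
k=6,i=0: even sum, s = 40+0 = 40
k=6,i=1: odd sum, s = 40-1 = 39
k=6,i=2: even sum, s = 39+12 = 51
k=6,i=3: odd sum, s = 51-3 = 48
k=6,i=4: even sum, s = 48+24 = 72
k=7,i=0: odd sum, s = 72-0 = 72
k=7,i=1: even sum, s = 72+7 = 79
k=7,i=2: odd sum, s = 79-2 = 77
k=7,i=3: even sum, s = 77+21 = 98
k=7,i=4: odd sum, s = 98-4 = 94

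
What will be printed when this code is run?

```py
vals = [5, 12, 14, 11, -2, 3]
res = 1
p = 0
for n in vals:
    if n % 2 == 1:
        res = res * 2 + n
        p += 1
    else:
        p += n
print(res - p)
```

26

n=5: odd, res = 1*2+5 = 7; p=1
n=12: not odd; p=13
n=14: not odd; p=27
n=11: odd, res = 7*2+11 = 25; p=28
n=-2: not odd; p=26
n=3: odd, res = 25*2+3 = 53; p=27
res-p = 53-27 = 26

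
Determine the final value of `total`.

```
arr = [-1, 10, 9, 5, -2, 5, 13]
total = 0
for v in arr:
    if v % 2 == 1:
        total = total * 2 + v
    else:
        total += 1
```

119

v=-1: odd, total = 0*2+(-1) = -1
v=10: not odd, total = (-1)+1 = 0
v=9: odd, total = 0*2+9 = 9
v=5: odd, total = 9*2+5 = 23
v=-2: not odd, total = 23+1 = 24
v=5: odd, total = 24*2+5 = 53
v=13: odd, total = 53*2+13 = 119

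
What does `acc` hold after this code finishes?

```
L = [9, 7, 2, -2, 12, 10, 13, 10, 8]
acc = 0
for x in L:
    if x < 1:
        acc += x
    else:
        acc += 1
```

x=9: not <1, acc = 0+1 = 1
x=7: not <1, acc = 1+1 = 2
x=2: not <1, acc = 2+1 = 3
x=-2: <1, acc = 3+(-2) = 1
x=12: not <1, acc = 1+1 = 2
x=10: not <1, acc = 2+1 = 3
x=13: not <1, acc = 3+1 = 4
x=10: not <1, acc = 4+1 = 5
x=8: not <1, acc = 5+1 = 6

6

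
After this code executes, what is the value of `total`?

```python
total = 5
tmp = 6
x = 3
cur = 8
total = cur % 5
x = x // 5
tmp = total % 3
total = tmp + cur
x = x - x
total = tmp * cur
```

0

total = 8%5 = 3
x = 3//5 = 0
tmp = 3%3 = 0
total = 0+8 = 8
x = 0-0 = 0
total = 0*8 = 0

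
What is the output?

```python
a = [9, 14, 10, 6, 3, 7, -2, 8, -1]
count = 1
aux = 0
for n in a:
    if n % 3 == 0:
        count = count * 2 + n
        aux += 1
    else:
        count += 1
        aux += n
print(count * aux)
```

n=9: %3==0, count = 1*2+9 = 11; aux=1
n=14: not %3==0, count = 11+1 = 12; aux=15
n=10: not %3==0, count = 12+1 = 13; aux=25
n=6: %3==0, count = 13*2+6 = 32; aux=26
n=3: %3==0, count = 32*2+3 = 67; aux=27
n=7: not %3==0, count = 67+1 = 68; aux=34
n=-2: not %3==0, count = 68+1 = 69; aux=32
n=8: not %3==0, count = 69+1 = 70; aux=40
n=-1: not %3==0, count = 70+1 = 71; aux=39
count*aux = 71*39 = 2769

2769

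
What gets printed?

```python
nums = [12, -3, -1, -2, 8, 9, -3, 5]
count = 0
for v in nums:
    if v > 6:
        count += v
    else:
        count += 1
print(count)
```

v=12: >6, count = 0+12 = 12
v=-3: not >6, count = 12+1 = 13
v=-1: not >6, count = 13+1 = 14
v=-2: not >6, count = 14+1 = 15
v=8: >6, count = 15+8 = 23
v=9: >6, count = 23+9 = 32
v=-3: not >6, count = 32+1 = 33
v=5: not >6, count = 33+1 = 34

34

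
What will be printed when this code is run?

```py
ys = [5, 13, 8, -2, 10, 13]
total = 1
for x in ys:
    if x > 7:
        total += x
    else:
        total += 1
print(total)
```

47

x=5: not >7, total = 1+1 = 2
x=13: >7, total = 2+13 = 15
x=8: >7, total = 15+8 = 23
x=-2: not >7, total = 23+1 = 24
x=10: >7, total = 24+10 = 34
x=13: >7, total = 34+13 = 47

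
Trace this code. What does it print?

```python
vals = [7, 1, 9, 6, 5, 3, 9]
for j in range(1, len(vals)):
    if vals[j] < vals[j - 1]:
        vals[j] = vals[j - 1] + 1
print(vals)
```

j=1: 1<7, vals[1] = 7+1 = 8 → [7, 8, 9, 6, 5, 3, 9]
j=2: 9>=8, unchanged → [7, 8, 9, 6, 5, 3, 9]
j=3: 6<9, vals[3] = 9+1 = 10 → [7, 8, 9, 10, 5, 3, 9]
j=4: 5<10, vals[4] = 10+1 = 11 → [7, 8, 9, 10, 11, 3, 9]
j=5: 3<11, vals[5] = 11+1 = 12 → [7, 8, 9, 10, 11, 12, 9]
j=6: 9<12, vals[6] = 12+1 = 13 → [7, 8, 9, 10, 11, 12, 13]

[7, 8, 9, 10, 11, 12, 13]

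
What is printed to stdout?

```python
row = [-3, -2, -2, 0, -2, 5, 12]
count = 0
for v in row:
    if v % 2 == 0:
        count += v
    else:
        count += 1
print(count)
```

v=-3: not even, count = 0+1 = 1
v=-2: even, count = 1+(-2) = -1
v=-2: even, count = (-1)+(-2) = -3
v=0: even, count = (-3)+0 = -3
v=-2: even, count = (-3)+(-2) = -5
v=5: not even, count = (-5)+1 = -4
v=12: even, count = (-4)+12 = 8

8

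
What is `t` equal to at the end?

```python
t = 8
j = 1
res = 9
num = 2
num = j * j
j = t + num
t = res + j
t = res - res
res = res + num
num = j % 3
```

0

num = 1*1 = 1
j = 8+1 = 9
t = 9+9 = 18
t = 9-9 = 0
res = 9+1 = 10
num = 9%3 = 0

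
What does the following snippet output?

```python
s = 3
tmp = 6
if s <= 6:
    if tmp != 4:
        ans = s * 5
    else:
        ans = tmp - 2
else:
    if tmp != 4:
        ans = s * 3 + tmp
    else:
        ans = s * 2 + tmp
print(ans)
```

15

s=3, tmp=6
s <= 6 is True; tmp != 4 is True
→ ans = s * 5 = 15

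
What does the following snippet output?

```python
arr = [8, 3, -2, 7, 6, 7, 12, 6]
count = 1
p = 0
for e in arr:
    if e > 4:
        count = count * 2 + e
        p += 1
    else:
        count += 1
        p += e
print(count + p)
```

e=8: >4, count = 1*2+8 = 10; p=1
e=3: not >4, count = 10+1 = 11; p=4
e=-2: not >4, count = 11+1 = 12; p=2
e=7: >4, count = 12*2+7 = 31; p=3
e=6: >4, count = 31*2+6 = 68; p=4
e=7: >4, count = 68*2+7 = 143; p=5
e=12: >4, count = 143*2+12 = 298; p=6
e=6: >4, count = 298*2+6 = 602; p=7
count+p = 602+7 = 609

609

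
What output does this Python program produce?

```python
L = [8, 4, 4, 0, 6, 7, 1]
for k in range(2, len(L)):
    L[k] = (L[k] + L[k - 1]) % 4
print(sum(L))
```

k=2: L[2] = (4+4)%4 = 0 → [8, 4, 0, 0, 6, 7, 1]
k=3: L[3] = (0+0)%4 = 0 → [8, 4, 0, 0, 6, 7, 1]
k=4: L[4] = (6+0)%4 = 2 → [8, 4, 0, 0, 2, 7, 1]
k=5: L[5] = (7+2)%4 = 1 → [8, 4, 0, 0, 2, 1, 1]
k=6: L[6] = (1+1)%4 = 2 → [8, 4, 0, 0, 2, 1, 2]
sum = 17

17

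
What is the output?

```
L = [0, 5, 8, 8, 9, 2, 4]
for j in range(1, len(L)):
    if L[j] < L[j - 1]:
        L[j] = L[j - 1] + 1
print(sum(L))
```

j=1: 5>=0, unchanged → [0, 5, 8, 8, 9, 2, 4]
j=2: 8>=5, unchanged → [0, 5, 8, 8, 9, 2, 4]
j=3: 8>=8, unchanged → [0, 5, 8, 8, 9, 2, 4]
j=4: 9>=8, unchanged → [0, 5, 8, 8, 9, 2, 4]
j=5: 2<9, L[5] = 9+1 = 10 → [0, 5, 8, 8, 9, 10, 4]
j=6: 4<10, L[6] = 10+1 = 11 → [0, 5, 8, 8, 9, 10, 11]
sum = 51

51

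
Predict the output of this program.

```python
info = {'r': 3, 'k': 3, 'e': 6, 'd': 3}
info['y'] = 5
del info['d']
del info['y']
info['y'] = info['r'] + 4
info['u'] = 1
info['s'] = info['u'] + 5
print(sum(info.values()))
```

26

info['y'] = 5 → {'r': 3, 'k': 3, 'e': 6, 'd': 3, 'y': 5}
del 'd' → {'r': 3, 'k': 3, 'e': 6, 'y': 5}
del 'y' → {'r': 3, 'k': 3, 'e': 6}
info['y'] = info['r']+4 = 7 → {'r': 3, 'k': 3, 'e': 6, 'y': 7}
info['u'] = 1 → {'r': 3, 'k': 3, 'e': 6, 'y': 7, 'u': 1}
info['s'] = info['u']+5 = 6 → {'r': 3, 'k': 3, 'e': 6, 'y': 7, 'u': 1, 's': 6}
sum of values = 26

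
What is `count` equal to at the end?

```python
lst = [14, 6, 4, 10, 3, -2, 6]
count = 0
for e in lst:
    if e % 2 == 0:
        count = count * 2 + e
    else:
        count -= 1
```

e=14: even, count = 0*2+14 = 14
e=6: even, count = 14*2+6 = 34
e=4: even, count = 34*2+4 = 72
e=10: even, count = 72*2+10 = 154
e=3: not even, count = 154-1 = 153
e=-2: even, count = 153*2+(-2) = 304
e=6: even, count = 304*2+6 = 614

614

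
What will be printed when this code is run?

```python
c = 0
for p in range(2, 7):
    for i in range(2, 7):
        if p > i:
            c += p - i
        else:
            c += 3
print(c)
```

p=2,i=2: not 2>2, c = 0+3 = 3
p=2,i=3: not 2>3, c = 3+3 = 6
p=2,i=4: not 2>4, c = 6+3 = 9
p=2,i=5: not 2>5, c = 9+3 = 12
p=2,i=6: not 2>6, c = 12+3 = 15
p=3,i=2: 3>2, c = 15+1 = 16
p=3,i=3: not 3>3, c = 16+3 = 19
p=3,i=4: not 3>4, c = 19+3 = 22
p=3,i=5: not 3>5, c = 22+3 = 25
p=3,i=6: not 3>6, c = 25+3 = 28
p=4,i=2: 4>2, c = 28+2 = 30
p=4,i=3: 4>3, c = 30+1 = 31
p=4,i=4: not 4>4, c = 31+3 = 34
p=4,i=5: not 4>5, c = 34+3 = 37
p=4,i=6: not 4>6, c = 37+3 = 40
p=5,i=2: 5>2, c = 40+3 = 43
p=5,i=3: 5>3, c = 43+2 = 45
p=5,i=4: 5>4, c = 45+1 = 46
p=5,i=5: not 5>5, c = 46+3 = 49
p=5,i=6: not 5>6, c = 49+3 = 52
p=6,i=2: 6>2, c = 52+4 = 56
p=6,i=3: 6>3, c = 56+3 = 59
p=6,i=4: 6>4, c = 59+2 = 61
p=6,i=5: 6>5, c = 61+1 = 62
p=6,i=6: not 6>6, c = 62+3 = 65

65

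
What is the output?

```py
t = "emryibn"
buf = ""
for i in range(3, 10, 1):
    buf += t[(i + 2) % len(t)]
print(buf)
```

bnemryi

i=3: add t[5]='b' → 'b'
i=4: add t[6]='n' → 'bn'
i=5: add t[0]='e' → 'bne'
i=6: add t[1]='m' → 'bnem'
i=7: add t[2]='r' → 'bnemr'
i=8: add t[3]='y' → 'bnemry'
i=9: add t[4]='i' → 'bnemryi'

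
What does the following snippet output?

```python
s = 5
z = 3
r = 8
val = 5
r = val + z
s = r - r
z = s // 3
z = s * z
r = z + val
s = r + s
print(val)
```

r = 5+3 = 8
s = 8-8 = 0
z = 0//3 = 0
z = 0*0 = 0
r = 0+5 = 5
s = 5+0 = 5

5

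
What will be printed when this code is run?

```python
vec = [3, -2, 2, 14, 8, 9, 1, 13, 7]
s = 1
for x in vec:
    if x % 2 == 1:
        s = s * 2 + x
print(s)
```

189

x=3: odd, s = 1*2+3 = 5
x=-2: not odd
x=2: not odd
x=14: not odd
x=8: not odd
x=9: odd, s = 5*2+9 = 19
x=1: odd, s = 19*2+1 = 39
x=13: odd, s = 39*2+13 = 91
x=7: odd, s = 91*2+7 = 189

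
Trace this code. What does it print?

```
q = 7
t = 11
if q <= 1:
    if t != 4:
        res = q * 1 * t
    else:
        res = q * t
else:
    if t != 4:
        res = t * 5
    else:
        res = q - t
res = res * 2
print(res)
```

q=7, t=11
q <= 1 is False; t != 4 is True
→ res = t * 5 = 55
res = 55*2 = 110

110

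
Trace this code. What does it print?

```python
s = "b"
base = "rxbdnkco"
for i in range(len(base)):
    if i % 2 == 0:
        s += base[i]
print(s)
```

brbnc

i=0: add 'r' → 'br'
i=1: skip
i=2: add 'b' → 'brb'
i=3: skip
i=4: add 'n' → 'brbn'
i=5: skip
i=6: add 'c' → 'brbnc'
i=7: skip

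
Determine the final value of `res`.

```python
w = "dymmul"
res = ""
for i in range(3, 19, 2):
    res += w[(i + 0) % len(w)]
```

i=3: add w[3]='m' → 'm'
i=5: add w[5]='l' → 'ml'
i=7: add w[1]='y' → 'mly'
i=9: add w[3]='m' → 'mlym'
i=11: add w[5]='l' → 'mlyml'
i=13: add w[1]='y' → 'mlymly'
i=15: add w[3]='m' → 'mlymlym'
i=17: add w[5]='l' → 'mlymlyml'

'mlymlyml'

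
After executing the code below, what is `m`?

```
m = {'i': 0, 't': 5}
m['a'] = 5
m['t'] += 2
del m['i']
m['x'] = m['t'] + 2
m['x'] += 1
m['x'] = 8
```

m['a'] = 5 → {'i': 0, 't': 5, 'a': 5}
m['t'] = 5+2 = 7 → {'i': 0, 't': 7, 'a': 5}
del 'i' → {'t': 7, 'a': 5}
m['x'] = m['t']+2 = 9 → {'t': 7, 'a': 5, 'x': 9}
m['x'] = 9+1 = 10 → {'t': 7, 'a': 5, 'x': 10}
m['x'] = 8 → {'t': 7, 'a': 5, 'x': 8}

{'t': 7, 'a': 5, 'x': 8}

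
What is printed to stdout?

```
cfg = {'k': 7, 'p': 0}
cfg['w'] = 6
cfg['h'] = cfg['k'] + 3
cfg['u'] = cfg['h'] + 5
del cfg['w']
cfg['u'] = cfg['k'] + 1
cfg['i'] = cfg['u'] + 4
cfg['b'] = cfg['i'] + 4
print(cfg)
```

{'k': 7, 'p': 0, 'h': 10, 'u': 8, 'i': 12, 'b': 16}

cfg['w'] = 6 → {'k': 7, 'p': 0, 'w': 6}
cfg['h'] = cfg['k']+3 = 10 → {'k': 7, 'p': 0, 'w': 6, 'h': 10}
cfg['u'] = cfg['h']+5 = 15 → {'k': 7, 'p': 0, 'w': 6, 'h': 10, 'u': 15}
del 'w' → {'k': 7, 'p': 0, 'h': 10, 'u': 15}
cfg['u'] = cfg['k']+1 = 8 → {'k': 7, 'p': 0, 'h': 10, 'u': 8}
cfg['i'] = cfg['u']+4 = 12 → {'k': 7, 'p': 0, 'h': 10, 'u': 8, 'i': 12}
cfg['b'] = cfg['i']+4 = 16 → {'k': 7, 'p': 0, 'h': 10, 'u': 8, 'i': 12, 'b': 16}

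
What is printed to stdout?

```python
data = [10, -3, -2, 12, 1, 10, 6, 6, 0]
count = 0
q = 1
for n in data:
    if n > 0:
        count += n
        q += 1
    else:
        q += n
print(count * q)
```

n=10: >0, count = 0+10 = 10; q=2
n=-3: not >0; q=-1
n=-2: not >0; q=-3
n=12: >0, count = 10+12 = 22; q=-2
n=1: >0, count = 22+1 = 23; q=-1
n=10: >0, count = 23+10 = 33; q=0
n=6: >0, count = 33+6 = 39; q=1
n=6: >0, count = 39+6 = 45; q=2
n=0: not >0; q=2
count*q = 45*2 = 90

90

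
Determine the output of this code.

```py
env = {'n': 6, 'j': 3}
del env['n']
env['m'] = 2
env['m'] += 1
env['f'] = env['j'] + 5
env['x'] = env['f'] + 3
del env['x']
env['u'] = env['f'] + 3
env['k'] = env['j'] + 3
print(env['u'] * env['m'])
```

33

del 'n' → {'j': 3}
env['m'] = 2 → {'j': 3, 'm': 2}
env['m'] = 2+1 = 3 → {'j': 3, 'm': 3}
env['f'] = env['j']+5 = 8 → {'j': 3, 'm': 3, 'f': 8}
env['x'] = env['f']+3 = 11 → {'j': 3, 'm': 3, 'f': 8, 'x': 11}
del 'x' → {'j': 3, 'm': 3, 'f': 8}
env['u'] = env['f']+3 = 11 → {'j': 3, 'm': 3, 'f': 8, 'u': 11}
env['k'] = env['j']+3 = 6 → {'j': 3, 'm': 3, 'f': 8, 'u': 11, 'k': 6}
env['u']*env['m'] = 11*3 = 33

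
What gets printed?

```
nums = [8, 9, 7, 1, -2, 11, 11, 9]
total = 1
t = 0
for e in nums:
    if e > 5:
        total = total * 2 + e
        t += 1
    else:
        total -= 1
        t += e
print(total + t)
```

e=8: >5, total = 1*2+8 = 10; t=1
e=9: >5, total = 10*2+9 = 29; t=2
e=7: >5, total = 29*2+7 = 65; t=3
e=1: not >5, total = 65-1 = 64; t=4
e=-2: not >5, total = 64-1 = 63; t=2
e=11: >5, total = 63*2+11 = 137; t=3
e=11: >5, total = 137*2+11 = 285; t=4
e=9: >5, total = 285*2+9 = 579; t=5
total+t = 579+5 = 584

584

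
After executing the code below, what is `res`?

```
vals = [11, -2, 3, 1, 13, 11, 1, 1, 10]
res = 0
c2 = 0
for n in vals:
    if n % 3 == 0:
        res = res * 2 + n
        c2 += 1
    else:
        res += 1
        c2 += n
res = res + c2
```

60

n=11: not %3==0, res = 0+1 = 1; c2=11
n=-2: not %3==0, res = 1+1 = 2; c2=9
n=3: %3==0, res = 2*2+3 = 7; c2=10
n=1: not %3==0, res = 7+1 = 8; c2=11
n=13: not %3==0, res = 8+1 = 9; c2=24
n=11: not %3==0, res = 9+1 = 10; c2=35
n=1: not %3==0, res = 10+1 = 11; c2=36
n=1: not %3==0, res = 11+1 = 12; c2=37
n=10: not %3==0, res = 12+1 = 13; c2=47
res+c2 = 13+47 = 60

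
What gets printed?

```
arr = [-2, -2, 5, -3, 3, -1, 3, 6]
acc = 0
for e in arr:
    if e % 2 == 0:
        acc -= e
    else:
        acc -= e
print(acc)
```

e=-2: even, acc = 0-(-2) = 2
e=-2: even, acc = 2-(-2) = 4
e=5: not even, acc = 4-5 = -1
e=-3: not even, acc = (-1)-(-3) = 2
e=3: not even, acc = 2-3 = -1
e=-1: not even, acc = (-1)-(-1) = 0
e=3: not even, acc = 0-3 = -3
e=6: even, acc = (-3)-6 = -9

-9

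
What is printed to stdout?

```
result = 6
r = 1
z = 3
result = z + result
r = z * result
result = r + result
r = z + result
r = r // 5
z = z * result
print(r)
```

result = 3+6 = 9
r = 3*9 = 27
result = 27+9 = 36
r = 3+36 = 39
r = 39//5 = 7
z = 3*36 = 108

7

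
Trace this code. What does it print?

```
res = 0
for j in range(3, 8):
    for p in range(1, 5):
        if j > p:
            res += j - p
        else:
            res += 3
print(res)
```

60

j=3,p=1: 3>1, res = 0+2 = 2
j=3,p=2: 3>2, res = 2+1 = 3
j=3,p=3: not 3>3, res = 3+3 = 6
j=3,p=4: not 3>4, res = 6+3 = 9
j=4,p=1: 4>1, res = 9+3 = 12
j=4,p=2: 4>2, res = 12+2 = 14
j=4,p=3: 4>3, res = 14+1 = 15
j=4,p=4: not 4>4, res = 15+3 = 18
j=5,p=1: 5>1, res = 18+4 = 22
j=5,p=2: 5>2, res = 22+3 = 25
j=5,p=3: 5>3, res = 25+2 = 27
j=5,p=4: 5>4, res = 27+1 = 28
j=6,p=1: 6>1, res = 28+5 = 33
j=6,p=2: 6>2, res = 33+4 = 37
j=6,p=3: 6>3, res = 37+3 = 40
j=6,p=4: 6>4, res = 40+2 = 42
j=7,p=1: 7>1, res = 42+6 = 48
j=7,p=2: 7>2, res = 48+5 = 53
j=7,p=3: 7>3, res = 53+4 = 57
j=7,p=4: 7>4, res = 57+3 = 60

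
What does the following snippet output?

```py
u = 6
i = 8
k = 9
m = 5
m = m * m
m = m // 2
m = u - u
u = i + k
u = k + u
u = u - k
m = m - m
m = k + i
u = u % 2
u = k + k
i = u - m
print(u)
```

m = 5*5 = 25
m = 25//2 = 12
m = 6-6 = 0
u = 8+9 = 17
u = 9+17 = 26
u = 26-9 = 17
m = 0-0 = 0
m = 9+8 = 17
u = 17%2 = 1
u = 9+9 = 18
i = 18-17 = 1

18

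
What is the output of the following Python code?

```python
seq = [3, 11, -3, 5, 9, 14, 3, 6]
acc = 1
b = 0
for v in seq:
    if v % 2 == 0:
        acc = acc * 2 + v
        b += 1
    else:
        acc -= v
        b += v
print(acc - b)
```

-98

v=3: not even, acc = 1-3 = -2; b=3
v=11: not even, acc = (-2)-11 = -13; b=14
v=-3: not even, acc = (-13)-(-3) = -10; b=11
v=5: not even, acc = (-10)-5 = -15; b=16
v=9: not even, acc = (-15)-9 = -24; b=25
v=14: even, acc = (-24)*2+14 = -34; b=26
v=3: not even, acc = (-34)-3 = -37; b=29
v=6: even, acc = (-37)*2+6 = -68; b=30
acc-b = (-68)-30 = -98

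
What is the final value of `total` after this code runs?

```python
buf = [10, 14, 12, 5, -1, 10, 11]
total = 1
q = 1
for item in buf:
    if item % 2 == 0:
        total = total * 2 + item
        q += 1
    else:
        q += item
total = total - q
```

item=10: even, total = 1*2+10 = 12; q=2
item=14: even, total = 12*2+14 = 38; q=3
item=12: even, total = 38*2+12 = 88; q=4
item=5: not even; q=9
item=-1: not even; q=8
item=10: even, total = 88*2+10 = 186; q=9
item=11: not even; q=20
total-q = 186-20 = 166

166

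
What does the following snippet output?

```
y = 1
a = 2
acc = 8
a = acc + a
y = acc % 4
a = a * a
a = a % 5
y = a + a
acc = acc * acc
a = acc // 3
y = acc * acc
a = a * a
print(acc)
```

64

a = 8+2 = 10
y = 8%4 = 0
a = 10*10 = 100
a = 100%5 = 0
y = 0+0 = 0
acc = 8*8 = 64
a = 64//3 = 21
y = 64*64 = 4096
a = 21*21 = 441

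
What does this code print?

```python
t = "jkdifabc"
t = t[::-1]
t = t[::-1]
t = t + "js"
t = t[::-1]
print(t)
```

sjcbafidkj

reverse → 'cbafidkj'
reverse → 'jkdifabc'
+ 'js' → 'jkdifabcjs'
reverse → 'sjcbafidkj'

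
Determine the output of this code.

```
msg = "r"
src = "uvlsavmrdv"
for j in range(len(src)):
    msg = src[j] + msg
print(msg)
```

vdrmvaslvur

j=0: prepend 'u' → 'ur'
j=1: prepend 'v' → 'vur'
j=2: prepend 'l' → 'lvur'
j=3: prepend 's' → 'slvur'
j=4: prepend 'a' → 'aslvur'
j=5: prepend 'v' → 'vaslvur'
j=6: prepend 'm' → 'mvaslvur'
j=7: prepend 'r' → 'rmvaslvur'
j=8: prepend 'd' → 'drmvaslvur'
j=9: prepend 'v' → 'vdrmvaslvur'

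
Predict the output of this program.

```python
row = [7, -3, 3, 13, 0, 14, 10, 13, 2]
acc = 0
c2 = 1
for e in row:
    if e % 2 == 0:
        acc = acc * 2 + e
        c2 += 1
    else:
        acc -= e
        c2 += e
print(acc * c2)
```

-10184

e=7: not even, acc = 0-7 = -7; c2=8
e=-3: not even, acc = (-7)-(-3) = -4; c2=5
e=3: not even, acc = (-4)-3 = -7; c2=8
e=13: not even, acc = (-7)-13 = -20; c2=21
e=0: even, acc = (-20)*2+0 = -40; c2=22
e=14: even, acc = (-40)*2+14 = -66; c2=23
e=10: even, acc = (-66)*2+10 = -122; c2=24
e=13: not even, acc = (-122)-13 = -135; c2=37
e=2: even, acc = (-135)*2+2 = -268; c2=38
acc*c2 = (-268)*38 = -10184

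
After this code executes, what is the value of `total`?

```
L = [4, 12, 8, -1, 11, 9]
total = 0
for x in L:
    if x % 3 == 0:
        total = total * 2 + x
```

x=4: not %3==0
x=12: %3==0, total = 0*2+12 = 12
x=8: not %3==0
x=-1: not %3==0
x=11: not %3==0
x=9: %3==0, total = 12*2+9 = 33

33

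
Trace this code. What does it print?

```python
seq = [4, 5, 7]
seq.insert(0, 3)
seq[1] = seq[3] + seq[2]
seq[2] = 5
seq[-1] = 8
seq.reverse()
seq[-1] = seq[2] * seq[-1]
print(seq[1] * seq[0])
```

insert 3 at 0 → [3, 4, 5, 7]
seq[1] = seq[3]+seq[2] = 7+5 = 12 → [3, 12, 5, 7]
seq[2] = 5 → [3, 12, 5, 7]
seq[-1] = 8 → [3, 12, 5, 8]
reverse → [8, 5, 12, 3]
seq[-1] = seq[2]*seq[-1] = 12*3 = 36 → [8, 5, 12, 36]
seq[1]*seq[0] = 5*8 = 40

40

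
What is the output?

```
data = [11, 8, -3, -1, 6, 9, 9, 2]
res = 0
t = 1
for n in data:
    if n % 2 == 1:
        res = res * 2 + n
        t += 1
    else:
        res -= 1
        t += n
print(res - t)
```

n=11: odd, res = 0*2+11 = 11; t=2
n=8: not odd, res = 11-1 = 10; t=10
n=-3: odd, res = 10*2+(-3) = 17; t=11
n=-1: odd, res = 17*2+(-1) = 33; t=12
n=6: not odd, res = 33-1 = 32; t=18
n=9: odd, res = 32*2+9 = 73; t=19
n=9: odd, res = 73*2+9 = 155; t=20
n=2: not odd, res = 155-1 = 154; t=22
res-t = 154-22 = 132

132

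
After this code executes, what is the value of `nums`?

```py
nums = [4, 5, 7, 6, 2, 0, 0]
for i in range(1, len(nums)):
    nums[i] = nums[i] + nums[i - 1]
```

i=1: nums[1] = 5+4 = 9 → [4, 9, 7, 6, 2, 0, 0]
i=2: nums[2] = 7+9 = 16 → [4, 9, 16, 6, 2, 0, 0]
i=3: nums[3] = 6+16 = 22 → [4, 9, 16, 22, 2, 0, 0]
i=4: nums[4] = 2+22 = 24 → [4, 9, 16, 22, 24, 0, 0]
i=5: nums[5] = 0+24 = 24 → [4, 9, 16, 22, 24, 24, 0]
i=6: nums[6] = 0+24 = 24 → [4, 9, 16, 22, 24, 24, 24]

[4, 9, 16, 22, 24, 24, 24]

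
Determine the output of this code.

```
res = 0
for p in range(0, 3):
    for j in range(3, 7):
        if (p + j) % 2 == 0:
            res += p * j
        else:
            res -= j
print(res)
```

p=0,j=3: odd sum, res = 0-3 = -3
p=0,j=4: even sum, res = (-3)+0 = -3
p=0,j=5: odd sum, res = (-3)-5 = -8
p=0,j=6: even sum, res = (-8)+0 = -8
p=1,j=3: even sum, res = (-8)+3 = -5
p=1,j=4: odd sum, res = (-5)-4 = -9
p=1,j=5: even sum, res = (-9)+5 = -4
p=1,j=6: odd sum, res = (-4)-6 = -10
p=2,j=3: odd sum, res = (-10)-3 = -13
p=2,j=4: even sum, res = (-13)+8 = -5
p=2,j=5: odd sum, res = (-5)-5 = -10
p=2,j=6: even sum, res = (-10)+12 = 2

2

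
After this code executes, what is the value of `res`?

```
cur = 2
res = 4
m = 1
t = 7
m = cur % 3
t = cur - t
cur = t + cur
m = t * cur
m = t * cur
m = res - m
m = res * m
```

m = 2%3 = 2
t = 2-7 = -5
cur = (-5)+2 = -3
m = (-5)*(-3) = 15
m = (-5)*(-3) = 15
m = 4-15 = -11
m = 4*(-11) = -44

4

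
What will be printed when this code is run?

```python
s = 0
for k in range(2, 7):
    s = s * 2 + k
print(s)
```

88

k=2: s = 0*2+2 = 2
k=3: s = 2*2+3 = 7
k=4: s = 7*2+4 = 18
k=5: s = 18*2+5 = 41
k=6: s = 41*2+6 = 88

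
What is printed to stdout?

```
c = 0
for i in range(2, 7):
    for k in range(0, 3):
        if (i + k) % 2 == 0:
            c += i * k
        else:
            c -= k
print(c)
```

i=2,k=0: even sum, c = 0+0 = 0
i=2,k=1: odd sum, c = 0-1 = -1
i=2,k=2: even sum, c = (-1)+4 = 3
i=3,k=0: odd sum, c = 3-0 = 3
i=3,k=1: even sum, c = 3+3 = 6
i=3,k=2: odd sum, c = 6-2 = 4
i=4,k=0: even sum, c = 4+0 = 4
i=4,k=1: odd sum, c = 4-1 = 3
i=4,k=2: even sum, c = 3+8 = 11
i=5,k=0: odd sum, c = 11-0 = 11
i=5,k=1: even sum, c = 11+5 = 16
i=5,k=2: odd sum, c = 16-2 = 14
i=6,k=0: even sum, c = 14+0 = 14
i=6,k=1: odd sum, c = 14-1 = 13
i=6,k=2: even sum, c = 13+12 = 25

25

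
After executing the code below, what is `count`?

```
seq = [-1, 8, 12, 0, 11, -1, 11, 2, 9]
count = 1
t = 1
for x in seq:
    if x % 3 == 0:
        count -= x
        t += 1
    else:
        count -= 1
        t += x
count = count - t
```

x=-1: not %3==0, count = 1-1 = 0; t=0
x=8: not %3==0, count = 0-1 = -1; t=8
x=12: %3==0, count = (-1)-12 = -13; t=9
x=0: %3==0, count = (-13)-0 = -13; t=10
x=11: not %3==0, count = (-13)-1 = -14; t=21
x=-1: not %3==0, count = (-14)-1 = -15; t=20
x=11: not %3==0, count = (-15)-1 = -16; t=31
x=2: not %3==0, count = (-16)-1 = -17; t=33
x=9: %3==0, count = (-17)-9 = -26; t=34
count-t = (-26)-34 = -60

-60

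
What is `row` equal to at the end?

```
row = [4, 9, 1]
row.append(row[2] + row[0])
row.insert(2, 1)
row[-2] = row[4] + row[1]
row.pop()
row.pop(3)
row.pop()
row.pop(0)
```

append row[2]+row[0] = 1+4 = 5 → [4, 9, 1, 5]
insert 1 at 2 → [4, 9, 1, 1, 5]
row[-2] = row[4]+row[1] = 5+9 = 14 → [4, 9, 1, 14, 5]
pop() removes 5 → [4, 9, 1, 14]
pop(3) removes 14 → [4, 9, 1]
pop() removes 1 → [4, 9]
pop(0) removes 4 → [9]

[9]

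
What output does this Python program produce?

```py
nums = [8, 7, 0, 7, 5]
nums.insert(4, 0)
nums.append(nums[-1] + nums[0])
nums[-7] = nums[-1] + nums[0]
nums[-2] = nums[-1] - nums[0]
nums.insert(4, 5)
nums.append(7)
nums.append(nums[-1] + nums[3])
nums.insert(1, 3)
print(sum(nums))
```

69

insert 0 at 4 → [8, 7, 0, 7, 0, 5]
append nums[-1]+nums[0] = 5+8 = 13 → [8, 7, 0, 7, 0, 5, 13]
nums[-7] = nums[-1]+nums[0] = 13+8 = 21 → [21, 7, 0, 7, 0, 5, 13]
nums[-2] = nums[-1]-nums[0] = 13-21 = -8 → [21, 7, 0, 7, 0, -8, 13]
insert 5 at 4 → [21, 7, 0, 7, 5, 0, -8, 13]
append 7 → [21, 7, 0, 7, 5, 0, -8, 13, 7]
append nums[-1]+nums[3] = 7+7 = 14 → [21, 7, 0, 7, 5, 0, -8, 13, 7, 14]
insert 3 at 1 → [21, 3, 7, 0, 7, 5, 0, -8, 13, 7, 14]
sum = 69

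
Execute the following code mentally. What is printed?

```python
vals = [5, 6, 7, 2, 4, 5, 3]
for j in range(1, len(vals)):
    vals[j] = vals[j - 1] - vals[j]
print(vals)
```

[5, -1, -8, -10, -14, -19, -22]

j=1: vals[1] = 5-6 = -1 → [5, -1, 7, 2, 4, 5, 3]
j=2: vals[2] = (-1)-7 = -8 → [5, -1, -8, 2, 4, 5, 3]
j=3: vals[3] = (-8)-2 = -10 → [5, -1, -8, -10, 4, 5, 3]
j=4: vals[4] = (-10)-4 = -14 → [5, -1, -8, -10, -14, 5, 3]
j=5: vals[5] = (-14)-5 = -19 → [5, -1, -8, -10, -14, -19, 3]
j=6: vals[6] = (-19)-3 = -22 → [5, -1, -8, -10, -14, -19, -22]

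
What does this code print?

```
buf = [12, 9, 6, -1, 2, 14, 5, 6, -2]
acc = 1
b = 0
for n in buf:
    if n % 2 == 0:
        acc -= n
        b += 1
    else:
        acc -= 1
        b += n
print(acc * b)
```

-760

n=12: even, acc = 1-12 = -11; b=1
n=9: not even, acc = (-11)-1 = -12; b=10
n=6: even, acc = (-12)-6 = -18; b=11
n=-1: not even, acc = (-18)-1 = -19; b=10
n=2: even, acc = (-19)-2 = -21; b=11
n=14: even, acc = (-21)-14 = -35; b=12
n=5: not even, acc = (-35)-1 = -36; b=17
n=6: even, acc = (-36)-6 = -42; b=18
n=-2: even, acc = (-42)-(-2) = -40; b=19
acc*b = (-40)*19 = -760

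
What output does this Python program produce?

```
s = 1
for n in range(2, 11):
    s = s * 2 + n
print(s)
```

2036

n=2: s = 1*2+2 = 4
n=3: s = 4*2+3 = 11
n=4: s = 11*2+4 = 26
n=5: s = 26*2+5 = 57
n=6: s = 57*2+6 = 120
n=7: s = 120*2+7 = 247
n=8: s = 247*2+8 = 502
n=9: s = 502*2+9 = 1013
n=10: s = 1013*2+10 = 2036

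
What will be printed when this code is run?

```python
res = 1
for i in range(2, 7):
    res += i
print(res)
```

i=2: res = 1+2 = 3
i=3: res = 3+3 = 6
i=4: res = 6+4 = 10
i=5: res = 10+5 = 15
i=6: res = 15+6 = 21

21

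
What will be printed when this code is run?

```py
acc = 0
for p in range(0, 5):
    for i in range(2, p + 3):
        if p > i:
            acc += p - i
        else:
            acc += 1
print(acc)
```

16

p=0,i=2: not 0>2, acc = 0+1 = 1
p=1,i=2: not 1>2, acc = 1+1 = 2
p=1,i=3: not 1>3, acc = 2+1 = 3
p=2,i=2: not 2>2, acc = 3+1 = 4
p=2,i=3: not 2>3, acc = 4+1 = 5
p=2,i=4: not 2>4, acc = 5+1 = 6
p=3,i=2: 3>2, acc = 6+1 = 7
p=3,i=3: not 3>3, acc = 7+1 = 8
p=3,i=4: not 3>4, acc = 8+1 = 9
p=3,i=5: not 3>5, acc = 9+1 = 10
p=4,i=2: 4>2, acc = 10+2 = 12
p=4,i=3: 4>3, acc = 12+1 = 13
p=4,i=4: not 4>4, acc = 13+1 = 14
p=4,i=5: not 4>5, acc = 14+1 = 15
p=4,i=6: not 4>6, acc = 15+1 = 16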